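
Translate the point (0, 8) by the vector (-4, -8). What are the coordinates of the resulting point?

Translation by (-4, -8) (homogeneous matrix [[1, 0, -4], [0, 1, -8], [0, 0, 1]]):
x' = 0 + -4 = -4
y' = 8 + -8 = 0
Result: (-4, 0)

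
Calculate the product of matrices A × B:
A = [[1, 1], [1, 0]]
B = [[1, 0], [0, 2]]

Matrix multiplication:
C[0][0] = 1×1 + 1×0 = 1
C[0][1] = 1×0 + 1×2 = 2
C[1][0] = 1×1 + 0×0 = 1
C[1][1] = 1×0 + 0×2 = 0
Result: [[1, 2], [1, 0]]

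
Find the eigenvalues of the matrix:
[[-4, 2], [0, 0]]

Characteristic equation: det(A - λI) = 0
λ² - (trace)λ + (det) = 0
trace = -4 + 0 = -4, det = (-4)(0) - (2)(0) = 0
λ² - (-4)λ + (0) = 0
λ = (-4 ± √((-4)² - 4·(0))) / 2 = (-4 ± √16) / 2
Solving: λ = -4, 0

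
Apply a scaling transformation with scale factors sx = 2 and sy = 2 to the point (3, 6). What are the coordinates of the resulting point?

Scaling matrix:
[[2, 0], [0, 2]]
Result: (3 × 2, 6 × 2) = (6, 12)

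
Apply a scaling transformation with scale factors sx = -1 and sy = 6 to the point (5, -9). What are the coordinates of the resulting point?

Scaling matrix:
[[-1, 0], [0, 6]]
Result: (5 × -1, -9 × 6) = (-5, -54)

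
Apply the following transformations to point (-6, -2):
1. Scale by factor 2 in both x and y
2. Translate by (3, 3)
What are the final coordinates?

Step 1: Scale (-6, -2) by 2 → (-12, -4)
Step 2: Translate by (3, 3) → (-9, -1)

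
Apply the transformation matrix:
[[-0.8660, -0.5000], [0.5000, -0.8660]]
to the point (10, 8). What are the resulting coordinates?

Matrix multiplication:
[[-0.8660, -0.5000], [0.5000, -0.8660]] × [10, 8]ᵀ
= [(-0.8660)(10) + (-0.5000)(8), (0.5000)(10) + (-0.8660)(8)]ᵀ
= [-12.6600, -1.9280]ᵀ
Result: (-12.6600, -1.9280)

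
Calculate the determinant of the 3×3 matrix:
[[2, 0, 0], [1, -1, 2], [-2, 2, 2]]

Expansion along first row:
det = 2·det([[-1,2],[2,2]]) - 0·det([[1,2],[-2,2]]) + 0·det([[1,-1],[-2,2]])
    = 2·(-1·2 - 2·2) - 0·(1·2 - 2·-2) + 0·(1·2 - -1·-2)
    = 2·-6 - 0·6 + 0·0
    = -12 + 0 + 0 = -12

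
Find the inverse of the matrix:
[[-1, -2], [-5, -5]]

For [[a,b],[c,d]], inverse = (1/det)·[[d,-b],[-c,a]]
det = (-1)(-5) - (-2)(-5) = 5 - 10 = -5
Inverse = (1/-5)·[[-5, 2], [5, -1]]
= [[1, -2/5], [-1, 1/5]]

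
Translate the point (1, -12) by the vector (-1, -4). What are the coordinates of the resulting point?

Translation by (-1, -4) (homogeneous matrix [[1, 0, -1], [0, 1, -4], [0, 0, 1]]):
x' = 1 + -1 = 0
y' = -12 + -4 = -16
Result: (0, -16)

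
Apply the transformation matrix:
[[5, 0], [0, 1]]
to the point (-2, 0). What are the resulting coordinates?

Matrix multiplication:
[[5, 0], [0, 1]] × [-2, 0]ᵀ
= [(5)(-2) + (0)(0), (0)(-2) + (1)(0)]ᵀ
= [-10, 0]ᵀ
Result: (-10, 0)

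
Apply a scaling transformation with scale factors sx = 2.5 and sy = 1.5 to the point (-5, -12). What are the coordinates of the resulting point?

Scaling matrix:
[[2.50, 0], [0, 1.50]]
Result: (-5 × 2.5, -12 × 1.5) = (-12.5, -18)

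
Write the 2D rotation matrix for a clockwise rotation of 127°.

Rotation matrix formula: [[cos θ, -sin θ], [sin θ, cos θ]]
A clockwise rotation by 127° is equivalent to a counterclockwise rotation by -127°.
For θ = -127°:
cos(-127°) = -0.6018
sin(-127°) = -0.7986
Result: [[-0.6018, 0.7986], [-0.7986, -0.6018]]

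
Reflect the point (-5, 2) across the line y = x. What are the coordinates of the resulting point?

Reflection across line y = x: (-5, 2) → (2, -5)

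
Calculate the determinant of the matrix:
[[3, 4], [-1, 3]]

For a 2×2 matrix [[a, b], [c, d]], det = ad - bc
det = (3)(3) - (4)(-1) = 9 - -4 = 13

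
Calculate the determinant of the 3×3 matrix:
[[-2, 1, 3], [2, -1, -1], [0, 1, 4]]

Expansion along first row:
det = -2·det([[-1,-1],[1,4]]) - 1·det([[2,-1],[0,4]]) + 3·det([[2,-1],[0,1]])
    = -2·(-1·4 - -1·1) - 1·(2·4 - -1·0) + 3·(2·1 - -1·0)
    = -2·-3 - 1·8 + 3·2
    = 6 + -8 + 6 = 4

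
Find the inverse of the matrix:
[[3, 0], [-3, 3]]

For [[a,b],[c,d]], inverse = (1/det)·[[d,-b],[-c,a]]
det = (3)(3) - (0)(-3) = 9 - 0 = 9
Inverse = (1/9)·[[3, 0], [3, 3]]
= [[1/3, 0], [1/3, 1/3]]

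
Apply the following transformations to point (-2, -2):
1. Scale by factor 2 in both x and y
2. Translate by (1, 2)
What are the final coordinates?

Step 1: Scale (-2, -2) by 2 → (-4, -4)
Step 2: Translate by (1, 2) → (-3, -2)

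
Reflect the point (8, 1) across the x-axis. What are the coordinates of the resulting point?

Reflection across x-axis: (8, 1) → (8, -1)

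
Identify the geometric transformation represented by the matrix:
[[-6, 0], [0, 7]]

This matrix represents: non-uniform scaling by sx = -6, sy = 7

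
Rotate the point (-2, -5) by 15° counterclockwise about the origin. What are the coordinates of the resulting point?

Rotation matrix for 15°: [[cos 15°, -sin 15°], [sin 15°, cos 15°]] ≈ [[0.965926, -0.258819], [0.258819, 0.965926]]
[[0.965926, -0.258819], [0.258819, 0.965926]] × [-2, -5]ᵀ ≈ [-0.6378, -5.3473]ᵀ
Result: (-0.6378, -5.3473)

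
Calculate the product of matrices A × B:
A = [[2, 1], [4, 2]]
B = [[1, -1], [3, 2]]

Matrix multiplication:
C[0][0] = 2×1 + 1×3 = 5
C[0][1] = 2×-1 + 1×2 = 0
C[1][0] = 4×1 + 2×3 = 10
C[1][1] = 4×-1 + 2×2 = 0
Result: [[5, 0], [10, 0]]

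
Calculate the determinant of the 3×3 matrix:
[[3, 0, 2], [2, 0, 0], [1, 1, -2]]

Expansion along first row:
det = 3·det([[0,0],[1,-2]]) - 0·det([[2,0],[1,-2]]) + 2·det([[2,0],[1,1]])
    = 3·(0·-2 - 0·1) - 0·(2·-2 - 0·1) + 2·(2·1 - 0·1)
    = 3·0 - 0·-4 + 2·2
    = 0 + 0 + 4 = 4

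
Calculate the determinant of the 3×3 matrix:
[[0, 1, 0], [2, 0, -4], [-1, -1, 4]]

Expansion along first row:
det = 0·det([[0,-4],[-1,4]]) - 1·det([[2,-4],[-1,4]]) + 0·det([[2,0],[-1,-1]])
    = 0·(0·4 - -4·-1) - 1·(2·4 - -4·-1) + 0·(2·-1 - 0·-1)
    = 0·-4 - 1·4 + 0·-2
    = 0 + -4 + 0 = -4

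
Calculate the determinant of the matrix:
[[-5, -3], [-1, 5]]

For a 2×2 matrix [[a, b], [c, d]], det = ad - bc
det = (-5)(5) - (-3)(-1) = -25 - 3 = -28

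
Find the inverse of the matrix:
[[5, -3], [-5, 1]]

For [[a,b],[c,d]], inverse = (1/det)·[[d,-b],[-c,a]]
det = (5)(1) - (-3)(-5) = 5 - 15 = -10
Inverse = (1/-10)·[[1, 3], [5, 5]]
= [[-1/10, -3/10], [-1/2, -1/2]]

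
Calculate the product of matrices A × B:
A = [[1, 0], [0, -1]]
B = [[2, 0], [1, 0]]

Matrix multiplication:
C[0][0] = 1×2 + 0×1 = 2
C[0][1] = 1×0 + 0×0 = 0
C[1][0] = 0×2 + -1×1 = -1
C[1][1] = 0×0 + -1×0 = 0
Result: [[2, 0], [-1, 0]]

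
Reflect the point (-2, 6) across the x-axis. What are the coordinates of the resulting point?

Reflection across x-axis: (-2, 6) → (-2, -6)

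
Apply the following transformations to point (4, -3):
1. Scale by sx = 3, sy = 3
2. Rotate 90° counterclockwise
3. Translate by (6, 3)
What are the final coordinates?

Step 1: Scale → (12, -9)
Step 2: Rotate 90° → (9, 12)
Step 3: Translate → (15, 15)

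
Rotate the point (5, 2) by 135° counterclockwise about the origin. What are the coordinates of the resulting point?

Rotation matrix for 135°: [[cos 135°, -sin 135°], [sin 135°, cos 135°]] ≈ [[-0.707107, -0.707107], [0.707107, -0.707107]]
[[-0.707107, -0.707107], [0.707107, -0.707107]] × [5, 2]ᵀ ≈ [-4.9497, 2.1213]ᵀ
Result: (-4.9497, 2.1213)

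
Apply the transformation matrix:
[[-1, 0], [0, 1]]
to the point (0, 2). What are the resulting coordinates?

Matrix multiplication:
[[-1, 0], [0, 1]] × [0, 2]ᵀ
= [(-1)(0) + (0)(2), (0)(0) + (1)(2)]ᵀ
= [0, 2]ᵀ
Result: (0, 2)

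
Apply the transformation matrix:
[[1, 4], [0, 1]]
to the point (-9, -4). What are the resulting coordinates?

Matrix multiplication:
[[1, 4], [0, 1]] × [-9, -4]ᵀ
= [(1)(-9) + (4)(-4), (0)(-9) + (1)(-4)]ᵀ
= [-25, -4]ᵀ
Result: (-25, -4)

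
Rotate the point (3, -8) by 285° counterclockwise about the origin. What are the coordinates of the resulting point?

Rotation matrix for 285°: [[cos 285°, -sin 285°], [sin 285°, cos 285°]] ≈ [[0.258819, 0.965926], [-0.965926, 0.258819]]
[[0.258819, 0.965926], [-0.965926, 0.258819]] × [3, -8]ᵀ ≈ [-6.9509, -4.9683]ᵀ
Result: (-6.9509, -4.9683)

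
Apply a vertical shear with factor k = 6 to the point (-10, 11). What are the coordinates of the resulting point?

Shear matrix for vertical shear with factor k = 6:
[[1, 0], [6, 1]]
Result: (-10, 11) → (-10, -49)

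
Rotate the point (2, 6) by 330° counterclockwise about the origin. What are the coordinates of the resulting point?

Rotation matrix for 330°: [[cos 330°, -sin 330°], [sin 330°, cos 330°]] ≈ [[0.866025, 0.500000], [-0.500000, 0.866025]]
[[0.866025, 0.500000], [-0.500000, 0.866025]] × [2, 6]ᵀ ≈ [4.7321, 4.1962]ᵀ
Result: (4.7321, 4.1962)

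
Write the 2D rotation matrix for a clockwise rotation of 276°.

Rotation matrix formula: [[cos θ, -sin θ], [sin θ, cos θ]]
A clockwise rotation by 276° is equivalent to a counterclockwise rotation by -276°.
For θ = -276°:
cos(-276°) = 0.1045
sin(-276°) = 0.9945
Result: [[0.1045, -0.9945], [0.9945, 0.1045]]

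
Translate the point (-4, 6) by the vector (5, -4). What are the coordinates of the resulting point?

Translation by (5, -4) (homogeneous matrix [[1, 0, 5], [0, 1, -4], [0, 0, 1]]):
x' = -4 + 5 = 1
y' = 6 + -4 = 2
Result: (1, 2)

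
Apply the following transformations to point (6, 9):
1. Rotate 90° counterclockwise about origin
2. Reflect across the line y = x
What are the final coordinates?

Step 1: Rotate 90° → (-9, 6)
Step 2: Reflect across line y = x → (6, -9)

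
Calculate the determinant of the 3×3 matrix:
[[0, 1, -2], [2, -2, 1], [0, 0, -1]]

Expansion along first row:
det = 0·det([[-2,1],[0,-1]]) - 1·det([[2,1],[0,-1]]) + -2·det([[2,-2],[0,0]])
    = 0·(-2·-1 - 1·0) - 1·(2·-1 - 1·0) + -2·(2·0 - -2·0)
    = 0·2 - 1·-2 + -2·0
    = 0 + 2 + 0 = 2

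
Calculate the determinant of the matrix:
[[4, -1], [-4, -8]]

For a 2×2 matrix [[a, b], [c, d]], det = ad - bc
det = (4)(-8) - (-1)(-4) = -32 - 4 = -36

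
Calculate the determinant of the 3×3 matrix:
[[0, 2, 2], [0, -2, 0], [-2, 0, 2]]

Expansion along first row:
det = 0·det([[-2,0],[0,2]]) - 2·det([[0,0],[-2,2]]) + 2·det([[0,-2],[-2,0]])
    = 0·(-2·2 - 0·0) - 2·(0·2 - 0·-2) + 2·(0·0 - -2·-2)
    = 0·-4 - 2·0 + 2·-4
    = 0 + 0 + -8 = -8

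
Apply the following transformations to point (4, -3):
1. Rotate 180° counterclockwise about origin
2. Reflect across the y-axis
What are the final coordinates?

Step 1: Rotate 180° → (-4, 3)
Step 2: Reflect across y-axis → (4, 3)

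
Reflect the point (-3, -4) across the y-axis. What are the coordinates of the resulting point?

Reflection across y-axis: (-3, -4) → (3, -4)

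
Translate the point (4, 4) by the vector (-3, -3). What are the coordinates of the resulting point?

Translation by (-3, -3) (homogeneous matrix [[1, 0, -3], [0, 1, -3], [0, 0, 1]]):
x' = 4 + -3 = 1
y' = 4 + -3 = 1
Result: (1, 1)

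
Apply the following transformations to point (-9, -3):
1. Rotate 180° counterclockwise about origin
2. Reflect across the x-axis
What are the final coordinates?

Step 1: Rotate 180° → (9, 3)
Step 2: Reflect across x-axis → (9, -3)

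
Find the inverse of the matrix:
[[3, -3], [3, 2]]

For [[a,b],[c,d]], inverse = (1/det)·[[d,-b],[-c,a]]
det = (3)(2) - (-3)(3) = 6 - -9 = 15
Inverse = (1/15)·[[2, 3], [-3, 3]]
= [[2/15, 1/5], [-1/5, 1/5]]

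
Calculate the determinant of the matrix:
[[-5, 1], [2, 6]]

For a 2×2 matrix [[a, b], [c, d]], det = ad - bc
det = (-5)(6) - (1)(2) = -30 - 2 = -32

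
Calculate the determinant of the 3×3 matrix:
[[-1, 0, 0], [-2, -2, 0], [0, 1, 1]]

Expansion along first row:
det = -1·det([[-2,0],[1,1]]) - 0·det([[-2,0],[0,1]]) + 0·det([[-2,-2],[0,1]])
    = -1·(-2·1 - 0·1) - 0·(-2·1 - 0·0) + 0·(-2·1 - -2·0)
    = -1·-2 - 0·-2 + 0·-2
    = 2 + 0 + 0 = 2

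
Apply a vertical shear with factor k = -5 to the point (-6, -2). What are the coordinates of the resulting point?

Shear matrix for vertical shear with factor k = -5:
[[1, 0], [-5, 1]]
Result: (-6, -2) → (-6, 28)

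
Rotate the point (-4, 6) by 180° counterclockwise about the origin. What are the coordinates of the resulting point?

Rotation matrix for 180°: [[cos 180°, -sin 180°], [sin 180°, cos 180°]] = [[-1, 0], [0, -1]]
[[-1, 0], [0, -1]] × [-4, 6]ᵀ = [4, -6]ᵀ
Result: (4, -6)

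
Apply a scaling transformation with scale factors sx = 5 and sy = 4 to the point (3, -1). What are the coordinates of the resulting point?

Scaling matrix:
[[5, 0], [0, 4]]
Result: (3 × 5, -1 × 4) = (15, -4)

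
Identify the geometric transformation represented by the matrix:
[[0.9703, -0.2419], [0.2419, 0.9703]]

This matrix represents: rotation by 14° counterclockwise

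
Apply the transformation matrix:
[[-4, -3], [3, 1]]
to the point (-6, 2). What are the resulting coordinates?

Matrix multiplication:
[[-4, -3], [3, 1]] × [-6, 2]ᵀ
= [(-4)(-6) + (-3)(2), (3)(-6) + (1)(2)]ᵀ
= [18, -16]ᵀ
Result: (18, -16)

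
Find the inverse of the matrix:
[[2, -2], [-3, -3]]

For [[a,b],[c,d]], inverse = (1/det)·[[d,-b],[-c,a]]
det = (2)(-3) - (-2)(-3) = -6 - 6 = -12
Inverse = (1/-12)·[[-3, 2], [3, 2]]
= [[1/4, -1/6], [-1/4, -1/6]]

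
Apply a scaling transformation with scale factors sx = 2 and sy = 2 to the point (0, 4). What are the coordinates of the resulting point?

Scaling matrix:
[[2, 0], [0, 2]]
Result: (0 × 2, 4 × 2) = (0, 8)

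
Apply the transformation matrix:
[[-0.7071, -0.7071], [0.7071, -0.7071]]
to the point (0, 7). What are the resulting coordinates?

Matrix multiplication:
[[-0.7071, -0.7071], [0.7071, -0.7071]] × [0, 7]ᵀ
= [(-0.7071)(0) + (-0.7071)(7), (0.7071)(0) + (-0.7071)(7)]ᵀ
= [-4.9497, -4.9497]ᵀ
Result: (-4.9497, -4.9497)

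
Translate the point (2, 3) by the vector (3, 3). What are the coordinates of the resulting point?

Translation by (3, 3) (homogeneous matrix [[1, 0, 3], [0, 1, 3], [0, 0, 1]]):
x' = 2 + 3 = 5
y' = 3 + 3 = 6
Result: (5, 6)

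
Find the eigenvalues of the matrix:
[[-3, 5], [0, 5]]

Characteristic equation: det(A - λI) = 0
λ² - (trace)λ + (det) = 0
trace = -3 + 5 = 2, det = (-3)(5) - (5)(0) = -15
λ² - (2)λ + (-15) = 0
λ = (2 ± √((2)² - 4·(-15))) / 2 = (2 ± √64) / 2
Solving: λ = -3, 5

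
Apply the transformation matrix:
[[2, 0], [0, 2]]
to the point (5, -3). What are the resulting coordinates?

Matrix multiplication:
[[2, 0], [0, 2]] × [5, -3]ᵀ
= [(2)(5) + (0)(-3), (0)(5) + (2)(-3)]ᵀ
= [10, -6]ᵀ
Result: (10, -6)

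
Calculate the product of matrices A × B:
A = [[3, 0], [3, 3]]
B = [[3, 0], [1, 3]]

Matrix multiplication:
C[0][0] = 3×3 + 0×1 = 9
C[0][1] = 3×0 + 0×3 = 0
C[1][0] = 3×3 + 3×1 = 12
C[1][1] = 3×0 + 3×3 = 9
Result: [[9, 0], [12, 9]]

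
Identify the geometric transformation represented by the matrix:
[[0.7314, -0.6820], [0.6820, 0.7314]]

This matrix represents: rotation by 43° counterclockwise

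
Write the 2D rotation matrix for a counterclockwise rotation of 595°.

Rotation matrix formula: [[cos θ, -sin θ], [sin θ, cos θ]]
For θ = 595°:
cos(595°) = -0.5736
sin(595°) = -0.8192
Result: [[-0.5736, 0.8192], [-0.8192, -0.5736]]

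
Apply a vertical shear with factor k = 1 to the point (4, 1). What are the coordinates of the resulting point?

Shear matrix for vertical shear with factor k = 1:
[[1, 0], [1, 1]]
Result: (4, 1) → (4, 5)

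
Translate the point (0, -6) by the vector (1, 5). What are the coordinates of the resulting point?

Translation by (1, 5) (homogeneous matrix [[1, 0, 1], [0, 1, 5], [0, 0, 1]]):
x' = 0 + 1 = 1
y' = -6 + 5 = -1
Result: (1, -1)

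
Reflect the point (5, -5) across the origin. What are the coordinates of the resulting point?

Reflection across origin: (5, -5) → (-5, 5)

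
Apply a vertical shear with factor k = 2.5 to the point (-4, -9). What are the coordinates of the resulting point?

Shear matrix for vertical shear with factor k = 2.5:
[[1, 0], [2.50, 1]]
Result: (-4, -9) → (-4, -19)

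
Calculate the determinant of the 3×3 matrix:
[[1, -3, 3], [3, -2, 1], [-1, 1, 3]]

Expansion along first row:
det = 1·det([[-2,1],[1,3]]) - -3·det([[3,1],[-1,3]]) + 3·det([[3,-2],[-1,1]])
    = 1·(-2·3 - 1·1) - -3·(3·3 - 1·-1) + 3·(3·1 - -2·-1)
    = 1·-7 - -3·10 + 3·1
    = -7 + 30 + 3 = 26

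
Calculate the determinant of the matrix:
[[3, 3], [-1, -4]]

For a 2×2 matrix [[a, b], [c, d]], det = ad - bc
det = (3)(-4) - (3)(-1) = -12 - -3 = -9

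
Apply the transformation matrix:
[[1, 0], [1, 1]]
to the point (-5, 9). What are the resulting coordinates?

Matrix multiplication:
[[1, 0], [1, 1]] × [-5, 9]ᵀ
= [(1)(-5) + (0)(9), (1)(-5) + (1)(9)]ᵀ
= [-5, 4]ᵀ
Result: (-5, 4)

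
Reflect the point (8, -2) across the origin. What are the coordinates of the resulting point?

Reflection across origin: (8, -2) → (-8, 2)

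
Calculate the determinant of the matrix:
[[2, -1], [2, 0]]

For a 2×2 matrix [[a, b], [c, d]], det = ad - bc
det = (2)(0) - (-1)(2) = 0 - -2 = 2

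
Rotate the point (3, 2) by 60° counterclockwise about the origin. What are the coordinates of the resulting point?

Rotation matrix for 60°: [[cos 60°, -sin 60°], [sin 60°, cos 60°]] ≈ [[0.500000, -0.866025], [0.866025, 0.500000]]
[[0.500000, -0.866025], [0.866025, 0.500000]] × [3, 2]ᵀ ≈ [-0.2321, 3.5981]ᵀ
Result: (-0.2321, 3.5981)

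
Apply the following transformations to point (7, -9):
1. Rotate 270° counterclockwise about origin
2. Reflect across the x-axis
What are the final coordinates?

Step 1: Rotate 270° → (-9, -7)
Step 2: Reflect across x-axis → (-9, 7)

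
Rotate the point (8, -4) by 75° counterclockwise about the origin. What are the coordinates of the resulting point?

Rotation matrix for 75°: [[cos 75°, -sin 75°], [sin 75°, cos 75°]] ≈ [[0.258819, -0.965926], [0.965926, 0.258819]]
[[0.258819, -0.965926], [0.965926, 0.258819]] × [8, -4]ᵀ ≈ [5.9343, 6.6921]ᵀ
Result: (5.9343, 6.6921)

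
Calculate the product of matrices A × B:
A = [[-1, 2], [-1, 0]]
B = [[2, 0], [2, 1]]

Matrix multiplication:
C[0][0] = -1×2 + 2×2 = 2
C[0][1] = -1×0 + 2×1 = 2
C[1][0] = -1×2 + 0×2 = -2
C[1][1] = -1×0 + 0×1 = 0
Result: [[2, 2], [-2, 0]]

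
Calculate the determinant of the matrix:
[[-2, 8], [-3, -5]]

For a 2×2 matrix [[a, b], [c, d]], det = ad - bc
det = (-2)(-5) - (8)(-3) = 10 - -24 = 34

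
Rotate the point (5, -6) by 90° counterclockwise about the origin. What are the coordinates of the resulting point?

Rotation matrix for 90°: [[cos 90°, -sin 90°], [sin 90°, cos 90°]] = [[0, -1], [1, 0]]
[[0, -1], [1, 0]] × [5, -6]ᵀ = [6, 5]ᵀ
Result: (6, 5)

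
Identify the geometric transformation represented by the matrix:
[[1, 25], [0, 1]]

This matrix represents: horizontal shear with factor 25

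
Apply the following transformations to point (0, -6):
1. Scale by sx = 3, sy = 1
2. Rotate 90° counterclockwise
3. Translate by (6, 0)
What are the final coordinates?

Step 1: Scale → (0, -6)
Step 2: Rotate 90° → (6, 0)
Step 3: Translate → (12, 0)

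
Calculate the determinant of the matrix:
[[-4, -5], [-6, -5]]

For a 2×2 matrix [[a, b], [c, d]], det = ad - bc
det = (-4)(-5) - (-5)(-6) = 20 - 30 = -10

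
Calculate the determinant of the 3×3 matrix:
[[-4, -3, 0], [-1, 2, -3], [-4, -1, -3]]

Expansion along first row:
det = -4·det([[2,-3],[-1,-3]]) - -3·det([[-1,-3],[-4,-3]]) + 0·det([[-1,2],[-4,-1]])
    = -4·(2·-3 - -3·-1) - -3·(-1·-3 - -3·-4) + 0·(-1·-1 - 2·-4)
    = -4·-9 - -3·-9 + 0·9
    = 36 + -27 + 0 = 9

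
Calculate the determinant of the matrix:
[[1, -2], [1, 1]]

For a 2×2 matrix [[a, b], [c, d]], det = ad - bc
det = (1)(1) - (-2)(1) = 1 - -2 = 3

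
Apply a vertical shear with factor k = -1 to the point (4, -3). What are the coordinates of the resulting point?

Shear matrix for vertical shear with factor k = -1:
[[1, 0], [-1, 1]]
Result: (4, -3) → (4, -7)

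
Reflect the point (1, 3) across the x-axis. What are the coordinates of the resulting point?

Reflection across x-axis: (1, 3) → (1, -3)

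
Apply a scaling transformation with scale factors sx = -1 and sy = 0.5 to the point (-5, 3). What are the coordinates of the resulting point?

Scaling matrix:
[[-1, 0], [0, 0.50]]
Result: (-5 × -1, 3 × 0.5) = (5, 1.5)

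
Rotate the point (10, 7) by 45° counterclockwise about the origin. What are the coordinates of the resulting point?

Rotation matrix for 45°: [[cos 45°, -sin 45°], [sin 45°, cos 45°]] ≈ [[0.707107, -0.707107], [0.707107, 0.707107]]
[[0.707107, -0.707107], [0.707107, 0.707107]] × [10, 7]ᵀ ≈ [2.1213, 12.0208]ᵀ
Result: (2.1213, 12.0208)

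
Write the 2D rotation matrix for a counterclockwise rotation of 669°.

Rotation matrix formula: [[cos θ, -sin θ], [sin θ, cos θ]]
For θ = 669°:
cos(669°) = 0.6293
sin(669°) = -0.7771
Result: [[0.6293, 0.7771], [-0.7771, 0.6293]]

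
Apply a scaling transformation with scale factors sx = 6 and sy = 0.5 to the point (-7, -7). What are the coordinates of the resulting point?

Scaling matrix:
[[6, 0], [0, 0.50]]
Result: (-7 × 6, -7 × 0.5) = (-42, -3.5)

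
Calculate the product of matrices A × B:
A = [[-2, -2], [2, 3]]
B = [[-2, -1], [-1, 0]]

Matrix multiplication:
C[0][0] = -2×-2 + -2×-1 = 6
C[0][1] = -2×-1 + -2×0 = 2
C[1][0] = 2×-2 + 3×-1 = -7
C[1][1] = 2×-1 + 3×0 = -2
Result: [[6, 2], [-7, -2]]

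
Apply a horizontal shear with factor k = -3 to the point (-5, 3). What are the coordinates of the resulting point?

Shear matrix for horizontal shear with factor k = -3:
[[1, -3], [0, 1]]
Result: (-5, 3) → (-14, 3)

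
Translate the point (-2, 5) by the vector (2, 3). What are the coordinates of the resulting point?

Translation by (2, 3) (homogeneous matrix [[1, 0, 2], [0, 1, 3], [0, 0, 1]]):
x' = -2 + 2 = 0
y' = 5 + 3 = 8
Result: (0, 8)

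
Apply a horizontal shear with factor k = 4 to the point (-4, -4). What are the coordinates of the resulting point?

Shear matrix for horizontal shear with factor k = 4:
[[1, 4], [0, 1]]
Result: (-4, -4) → (-20, -4)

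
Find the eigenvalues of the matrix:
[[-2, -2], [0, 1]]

Characteristic equation: det(A - λI) = 0
λ² - (trace)λ + (det) = 0
trace = -2 + 1 = -1, det = (-2)(1) - (-2)(0) = -2
λ² - (-1)λ + (-2) = 0
λ = (-1 ± √((-1)² - 4·(-2))) / 2 = (-1 ± √9) / 2
Solving: λ = -2, 1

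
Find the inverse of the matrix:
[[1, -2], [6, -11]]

For [[a,b],[c,d]], inverse = (1/det)·[[d,-b],[-c,a]]
det = (1)(-11) - (-2)(6) = -11 - -12 = 1
Inverse = [[-11, 2], [-6, 1]]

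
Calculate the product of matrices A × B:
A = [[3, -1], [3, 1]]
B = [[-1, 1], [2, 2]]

Matrix multiplication:
C[0][0] = 3×-1 + -1×2 = -5
C[0][1] = 3×1 + -1×2 = 1
C[1][0] = 3×-1 + 1×2 = -1
C[1][1] = 3×1 + 1×2 = 5
Result: [[-5, 1], [-1, 5]]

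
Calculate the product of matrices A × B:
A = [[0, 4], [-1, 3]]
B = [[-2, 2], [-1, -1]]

Matrix multiplication:
C[0][0] = 0×-2 + 4×-1 = -4
C[0][1] = 0×2 + 4×-1 = -4
C[1][0] = -1×-2 + 3×-1 = -1
C[1][1] = -1×2 + 3×-1 = -5
Result: [[-4, -4], [-1, -5]]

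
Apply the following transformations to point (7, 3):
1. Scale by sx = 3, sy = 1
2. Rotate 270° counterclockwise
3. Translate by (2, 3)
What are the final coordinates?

Step 1: Scale → (21, 3)
Step 2: Rotate 270° → (3, -21)
Step 3: Translate → (5, -18)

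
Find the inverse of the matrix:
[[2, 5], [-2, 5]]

For [[a,b],[c,d]], inverse = (1/det)·[[d,-b],[-c,a]]
det = (2)(5) - (5)(-2) = 10 - -10 = 20
Inverse = (1/20)·[[5, -5], [2, 2]]
= [[1/4, -1/4], [1/10, 1/10]]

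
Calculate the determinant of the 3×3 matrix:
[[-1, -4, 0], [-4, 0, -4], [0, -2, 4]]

Expansion along first row:
det = -1·det([[0,-4],[-2,4]]) - -4·det([[-4,-4],[0,4]]) + 0·det([[-4,0],[0,-2]])
    = -1·(0·4 - -4·-2) - -4·(-4·4 - -4·0) + 0·(-4·-2 - 0·0)
    = -1·-8 - -4·-16 + 0·8
    = 8 + -64 + 0 = -56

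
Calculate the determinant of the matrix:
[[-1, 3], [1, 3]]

For a 2×2 matrix [[a, b], [c, d]], det = ad - bc
det = (-1)(3) - (3)(1) = -3 - 3 = -6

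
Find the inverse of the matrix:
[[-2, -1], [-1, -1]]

For [[a,b],[c,d]], inverse = (1/det)·[[d,-b],[-c,a]]
det = (-2)(-1) - (-1)(-1) = 2 - 1 = 1
Inverse = [[-1, 1], [1, -2]]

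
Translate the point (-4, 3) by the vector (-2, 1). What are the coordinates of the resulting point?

Translation by (-2, 1) (homogeneous matrix [[1, 0, -2], [0, 1, 1], [0, 0, 1]]):
x' = -4 + -2 = -6
y' = 3 + 1 = 4
Result: (-6, 4)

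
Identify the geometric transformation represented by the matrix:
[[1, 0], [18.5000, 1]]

This matrix represents: vertical shear with factor 18.5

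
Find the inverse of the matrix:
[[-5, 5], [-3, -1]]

For [[a,b],[c,d]], inverse = (1/det)·[[d,-b],[-c,a]]
det = (-5)(-1) - (5)(-3) = 5 - -15 = 20
Inverse = (1/20)·[[-1, -5], [3, -5]]
= [[-1/20, -1/4], [3/20, -1/4]]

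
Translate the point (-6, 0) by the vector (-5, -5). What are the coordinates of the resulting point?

Translation by (-5, -5) (homogeneous matrix [[1, 0, -5], [0, 1, -5], [0, 0, 1]]):
x' = -6 + -5 = -11
y' = 0 + -5 = -5
Result: (-11, -5)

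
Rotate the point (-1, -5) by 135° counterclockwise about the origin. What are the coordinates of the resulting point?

Rotation matrix for 135°: [[cos 135°, -sin 135°], [sin 135°, cos 135°]] ≈ [[-0.707107, -0.707107], [0.707107, -0.707107]]
[[-0.707107, -0.707107], [0.707107, -0.707107]] × [-1, -5]ᵀ ≈ [4.2426, 2.8284]ᵀ
Result: (4.2426, 2.8284)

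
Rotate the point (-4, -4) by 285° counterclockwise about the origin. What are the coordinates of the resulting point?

Rotation matrix for 285°: [[cos 285°, -sin 285°], [sin 285°, cos 285°]] ≈ [[0.258819, 0.965926], [-0.965926, 0.258819]]
[[0.258819, 0.965926], [-0.965926, 0.258819]] × [-4, -4]ᵀ ≈ [-4.8990, 2.8284]ᵀ
Result: (-4.8990, 2.8284)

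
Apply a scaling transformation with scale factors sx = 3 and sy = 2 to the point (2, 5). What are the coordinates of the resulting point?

Scaling matrix:
[[3, 0], [0, 2]]
Result: (2 × 3, 5 × 2) = (6, 10)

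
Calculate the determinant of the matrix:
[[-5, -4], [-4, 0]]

For a 2×2 matrix [[a, b], [c, d]], det = ad - bc
det = (-5)(0) - (-4)(-4) = 0 - 16 = -16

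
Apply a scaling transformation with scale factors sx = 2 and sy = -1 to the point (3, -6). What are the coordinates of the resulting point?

Scaling matrix:
[[2, 0], [0, -1]]
Result: (3 × 2, -6 × -1) = (6, 6)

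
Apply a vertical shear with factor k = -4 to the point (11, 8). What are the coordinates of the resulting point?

Shear matrix for vertical shear with factor k = -4:
[[1, 0], [-4, 1]]
Result: (11, 8) → (11, -36)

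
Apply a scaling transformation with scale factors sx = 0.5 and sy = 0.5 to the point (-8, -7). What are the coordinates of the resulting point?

Scaling matrix:
[[0.50, 0], [0, 0.50]]
Result: (-8 × 0.5, -7 × 0.5) = (-4, -3.5)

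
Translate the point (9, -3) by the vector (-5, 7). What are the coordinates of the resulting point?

Translation by (-5, 7) (homogeneous matrix [[1, 0, -5], [0, 1, 7], [0, 0, 1]]):
x' = 9 + -5 = 4
y' = -3 + 7 = 4
Result: (4, 4)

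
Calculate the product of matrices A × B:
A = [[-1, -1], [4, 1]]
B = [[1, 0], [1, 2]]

Matrix multiplication:
C[0][0] = -1×1 + -1×1 = -2
C[0][1] = -1×0 + -1×2 = -2
C[1][0] = 4×1 + 1×1 = 5
C[1][1] = 4×0 + 1×2 = 2
Result: [[-2, -2], [5, 2]]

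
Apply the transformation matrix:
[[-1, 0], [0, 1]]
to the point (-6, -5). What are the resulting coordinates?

Matrix multiplication:
[[-1, 0], [0, 1]] × [-6, -5]ᵀ
= [(-1)(-6) + (0)(-5), (0)(-6) + (1)(-5)]ᵀ
= [6, -5]ᵀ
Result: (6, -5)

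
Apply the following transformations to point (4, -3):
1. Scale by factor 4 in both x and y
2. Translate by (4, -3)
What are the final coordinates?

Step 1: Scale (4, -3) by 4 → (16, -12)
Step 2: Translate by (4, -3) → (20, -15)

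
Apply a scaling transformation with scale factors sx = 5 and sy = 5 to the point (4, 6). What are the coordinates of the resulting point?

Scaling matrix:
[[5, 0], [0, 5]]
Result: (4 × 5, 6 × 5) = (20, 30)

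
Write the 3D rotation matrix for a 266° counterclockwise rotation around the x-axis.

Rotation matrix for counterclockwise 266° around x-axis:
cos(266°) = -0.0698, sin(266°) = -0.9976
Result: [[1, 0, 0], [0, -0.0698, 0.9976], [0, -0.9976, -0.0698]]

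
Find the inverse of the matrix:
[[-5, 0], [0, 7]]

For [[a,b],[c,d]], inverse = (1/det)·[[d,-b],[-c,a]]
det = (-5)(7) - (0)(0) = -35 - 0 = -35
Inverse = (1/-35)·[[7, 0], [0, -5]]
= [[-1/5, 0], [0, 1/7]]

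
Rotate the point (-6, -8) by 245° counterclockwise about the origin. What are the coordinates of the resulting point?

Rotation matrix for 245°: [[cos 245°, -sin 245°], [sin 245°, cos 245°]] ≈ [[-0.422618, 0.906308], [-0.906308, -0.422618]]
[[-0.422618, 0.906308], [-0.906308, -0.422618]] × [-6, -8]ᵀ ≈ [-4.7148, 8.8188]ᵀ
Result: (-4.7148, 8.8188)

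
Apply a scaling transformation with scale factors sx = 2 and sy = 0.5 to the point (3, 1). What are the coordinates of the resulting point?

Scaling matrix:
[[2, 0], [0, 0.50]]
Result: (3 × 2, 1 × 0.5) = (6, 0.5)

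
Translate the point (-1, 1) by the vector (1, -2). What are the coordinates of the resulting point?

Translation by (1, -2) (homogeneous matrix [[1, 0, 1], [0, 1, -2], [0, 0, 1]]):
x' = -1 + 1 = 0
y' = 1 + -2 = -1
Result: (0, -1)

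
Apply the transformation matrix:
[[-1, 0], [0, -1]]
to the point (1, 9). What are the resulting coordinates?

Matrix multiplication:
[[-1, 0], [0, -1]] × [1, 9]ᵀ
= [(-1)(1) + (0)(9), (0)(1) + (-1)(9)]ᵀ
= [-1, -9]ᵀ
Result: (-1, -9)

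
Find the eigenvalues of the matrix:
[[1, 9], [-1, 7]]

Characteristic equation: det(A - λI) = 0
λ² - (trace)λ + (det) = 0
trace = 1 + 7 = 8, det = (1)(7) - (9)(-1) = 16
λ² - (8)λ + (16) = 0
λ = (8 ± √((8)² - 4·(16))) / 2 = (8 ± √0) / 2
Solving: λ = 4, 4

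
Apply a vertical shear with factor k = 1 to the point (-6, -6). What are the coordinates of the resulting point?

Shear matrix for vertical shear with factor k = 1:
[[1, 0], [1, 1]]
Result: (-6, -6) → (-6, -12)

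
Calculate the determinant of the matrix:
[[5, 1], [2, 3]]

For a 2×2 matrix [[a, b], [c, d]], det = ad - bc
det = (5)(3) - (1)(2) = 15 - 2 = 13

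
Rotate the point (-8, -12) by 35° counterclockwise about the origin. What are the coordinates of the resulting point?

Rotation matrix for 35°: [[cos 35°, -sin 35°], [sin 35°, cos 35°]] ≈ [[0.819152, -0.573576], [0.573576, 0.819152]]
[[0.819152, -0.573576], [0.573576, 0.819152]] × [-8, -12]ᵀ ≈ [0.3297, -14.4184]ᵀ
Result: (0.3297, -14.4184)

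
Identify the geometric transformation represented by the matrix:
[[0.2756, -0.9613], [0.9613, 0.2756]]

This matrix represents: rotation by 74° counterclockwise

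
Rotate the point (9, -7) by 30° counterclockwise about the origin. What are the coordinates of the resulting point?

Rotation matrix for 30°: [[cos 30°, -sin 30°], [sin 30°, cos 30°]] ≈ [[0.866025, -0.500000], [0.500000, 0.866025]]
[[0.866025, -0.500000], [0.500000, 0.866025]] × [9, -7]ᵀ ≈ [11.2942, -1.5622]ᵀ
Result: (11.2942, -1.5622)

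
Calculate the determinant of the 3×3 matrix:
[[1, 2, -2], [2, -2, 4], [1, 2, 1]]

Expansion along first row:
det = 1·det([[-2,4],[2,1]]) - 2·det([[2,4],[1,1]]) + -2·det([[2,-2],[1,2]])
    = 1·(-2·1 - 4·2) - 2·(2·1 - 4·1) + -2·(2·2 - -2·1)
    = 1·-10 - 2·-2 + -2·6
    = -10 + 4 + -12 = -18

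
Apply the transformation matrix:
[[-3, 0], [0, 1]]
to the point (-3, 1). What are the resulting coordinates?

Matrix multiplication:
[[-3, 0], [0, 1]] × [-3, 1]ᵀ
= [(-3)(-3) + (0)(1), (0)(-3) + (1)(1)]ᵀ
= [9, 1]ᵀ
Result: (9, 1)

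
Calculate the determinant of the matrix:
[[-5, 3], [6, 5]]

For a 2×2 matrix [[a, b], [c, d]], det = ad - bc
det = (-5)(5) - (3)(6) = -25 - 18 = -43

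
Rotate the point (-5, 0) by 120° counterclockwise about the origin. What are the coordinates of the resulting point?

Rotation matrix for 120°: [[cos 120°, -sin 120°], [sin 120°, cos 120°]] ≈ [[-0.500000, -0.866025], [0.866025, -0.500000]]
[[-0.500000, -0.866025], [0.866025, -0.500000]] × [-5, 0]ᵀ ≈ [2.5000, -4.3301]ᵀ
Result: (2.5000, -4.3301)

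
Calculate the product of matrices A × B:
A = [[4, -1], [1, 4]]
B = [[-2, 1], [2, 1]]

Matrix multiplication:
C[0][0] = 4×-2 + -1×2 = -10
C[0][1] = 4×1 + -1×1 = 3
C[1][0] = 1×-2 + 4×2 = 6
C[1][1] = 1×1 + 4×1 = 5
Result: [[-10, 3], [6, 5]]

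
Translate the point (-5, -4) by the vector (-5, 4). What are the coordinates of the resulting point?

Translation by (-5, 4) (homogeneous matrix [[1, 0, -5], [0, 1, 4], [0, 0, 1]]):
x' = -5 + -5 = -10
y' = -4 + 4 = 0
Result: (-10, 0)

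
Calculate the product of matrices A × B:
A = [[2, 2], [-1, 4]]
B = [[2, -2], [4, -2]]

Matrix multiplication:
C[0][0] = 2×2 + 2×4 = 12
C[0][1] = 2×-2 + 2×-2 = -8
C[1][0] = -1×2 + 4×4 = 14
C[1][1] = -1×-2 + 4×-2 = -6
Result: [[12, -8], [14, -6]]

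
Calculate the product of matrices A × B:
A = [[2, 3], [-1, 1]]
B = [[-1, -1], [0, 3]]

Matrix multiplication:
C[0][0] = 2×-1 + 3×0 = -2
C[0][1] = 2×-1 + 3×3 = 7
C[1][0] = -1×-1 + 1×0 = 1
C[1][1] = -1×-1 + 1×3 = 4
Result: [[-2, 7], [1, 4]]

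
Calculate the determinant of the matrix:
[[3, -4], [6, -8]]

For a 2×2 matrix [[a, b], [c, d]], det = ad - bc
det = (3)(-8) - (-4)(6) = -24 - -24 = 0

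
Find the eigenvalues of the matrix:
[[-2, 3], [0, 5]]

Characteristic equation: det(A - λI) = 0
λ² - (trace)λ + (det) = 0
trace = -2 + 5 = 3, det = (-2)(5) - (3)(0) = -10
λ² - (3)λ + (-10) = 0
λ = (3 ± √((3)² - 4·(-10))) / 2 = (3 ± √49) / 2
Solving: λ = -2, 5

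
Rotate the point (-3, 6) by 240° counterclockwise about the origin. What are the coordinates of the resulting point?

Rotation matrix for 240°: [[cos 240°, -sin 240°], [sin 240°, cos 240°]] ≈ [[-0.500000, 0.866025], [-0.866025, -0.500000]]
[[-0.500000, 0.866025], [-0.866025, -0.500000]] × [-3, 6]ᵀ ≈ [6.6962, -0.4019]ᵀ
Result: (6.6962, -0.4019)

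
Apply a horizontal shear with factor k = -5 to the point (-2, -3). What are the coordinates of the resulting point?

Shear matrix for horizontal shear with factor k = -5:
[[1, -5], [0, 1]]
Result: (-2, -3) → (13, -3)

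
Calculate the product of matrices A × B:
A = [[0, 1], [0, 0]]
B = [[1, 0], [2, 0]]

Matrix multiplication:
C[0][0] = 0×1 + 1×2 = 2
C[0][1] = 0×0 + 1×0 = 0
C[1][0] = 0×1 + 0×2 = 0
C[1][1] = 0×0 + 0×0 = 0
Result: [[2, 0], [0, 0]]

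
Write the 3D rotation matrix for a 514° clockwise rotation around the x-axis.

Rotation matrix for clockwise 514° around x-axis:
A clockwise rotation by 514° is a counterclockwise rotation by -514°.
cos(-514°) = -0.8988, sin(-514°) = -0.4384
Result: [[1, 0, 0], [0, -0.8988, 0.4384], [0, -0.4384, -0.8988]]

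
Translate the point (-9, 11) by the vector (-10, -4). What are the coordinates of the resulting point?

Translation by (-10, -4) (homogeneous matrix [[1, 0, -10], [0, 1, -4], [0, 0, 1]]):
x' = -9 + -10 = -19
y' = 11 + -4 = 7
Result: (-19, 7)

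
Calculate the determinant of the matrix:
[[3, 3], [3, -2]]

For a 2×2 matrix [[a, b], [c, d]], det = ad - bc
det = (3)(-2) - (3)(3) = -6 - 9 = -15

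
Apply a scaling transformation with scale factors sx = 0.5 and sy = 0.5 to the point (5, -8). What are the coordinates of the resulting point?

Scaling matrix:
[[0.50, 0], [0, 0.50]]
Result: (5 × 0.5, -8 × 0.5) = (2.5, -4)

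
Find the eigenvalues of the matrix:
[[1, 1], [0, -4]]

Characteristic equation: det(A - λI) = 0
λ² - (trace)λ + (det) = 0
trace = 1 + -4 = -3, det = (1)(-4) - (1)(0) = -4
λ² - (-3)λ + (-4) = 0
λ = (-3 ± √((-3)² - 4·(-4))) / 2 = (-3 ± √25) / 2
Solving: λ = -4, 1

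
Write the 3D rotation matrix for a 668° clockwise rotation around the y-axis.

Rotation matrix for clockwise 668° around y-axis:
A clockwise rotation by 668° is a counterclockwise rotation by -668°.
cos(-668°) = 0.6157, sin(-668°) = 0.7880
Result: [[0.6157, 0, 0.7880], [0, 1, 0], [-0.7880, 0, 0.6157]]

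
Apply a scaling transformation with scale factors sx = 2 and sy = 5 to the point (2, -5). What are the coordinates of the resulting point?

Scaling matrix:
[[2, 0], [0, 5]]
Result: (2 × 2, -5 × 5) = (4, -25)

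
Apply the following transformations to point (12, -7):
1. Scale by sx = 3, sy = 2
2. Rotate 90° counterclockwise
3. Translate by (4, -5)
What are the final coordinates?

Step 1: Scale → (36, -14)
Step 2: Rotate 90° → (14, 36)
Step 3: Translate → (18, 31)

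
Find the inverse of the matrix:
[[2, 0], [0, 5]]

For [[a,b],[c,d]], inverse = (1/det)·[[d,-b],[-c,a]]
det = (2)(5) - (0)(0) = 10 - 0 = 10
Inverse = (1/10)·[[5, 0], [0, 2]]
= [[1/2, 0], [0, 1/5]]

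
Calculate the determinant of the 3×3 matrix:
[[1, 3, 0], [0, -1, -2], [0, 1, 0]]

Expansion along first row:
det = 1·det([[-1,-2],[1,0]]) - 3·det([[0,-2],[0,0]]) + 0·det([[0,-1],[0,1]])
    = 1·(-1·0 - -2·1) - 3·(0·0 - -2·0) + 0·(0·1 - -1·0)
    = 1·2 - 3·0 + 0·0
    = 2 + 0 + 0 = 2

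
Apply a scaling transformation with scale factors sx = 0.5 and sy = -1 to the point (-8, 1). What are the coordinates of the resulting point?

Scaling matrix:
[[0.50, 0], [0, -1]]
Result: (-8 × 0.5, 1 × -1) = (-4, -1)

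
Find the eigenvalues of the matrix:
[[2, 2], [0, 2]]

Characteristic equation: det(A - λI) = 0
λ² - (trace)λ + (det) = 0
trace = 2 + 2 = 4, det = (2)(2) - (2)(0) = 4
λ² - (4)λ + (4) = 0
λ = (4 ± √((4)² - 4·(4))) / 2 = (4 ± √0) / 2
Solving: λ = 2, 2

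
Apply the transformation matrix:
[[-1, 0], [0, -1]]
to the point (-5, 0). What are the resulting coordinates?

Matrix multiplication:
[[-1, 0], [0, -1]] × [-5, 0]ᵀ
= [(-1)(-5) + (0)(0), (0)(-5) + (-1)(0)]ᵀ
= [5, 0]ᵀ
Result: (5, 0)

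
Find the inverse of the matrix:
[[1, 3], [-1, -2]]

For [[a,b],[c,d]], inverse = (1/det)·[[d,-b],[-c,a]]
det = (1)(-2) - (3)(-1) = -2 - -3 = 1
Inverse = [[-2, -3], [1, 1]]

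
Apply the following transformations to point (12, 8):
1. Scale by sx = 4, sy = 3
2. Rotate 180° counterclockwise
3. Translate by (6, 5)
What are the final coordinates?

Step 1: Scale → (48, 24)
Step 2: Rotate 180° → (-48, -24)
Step 3: Translate → (-42, -19)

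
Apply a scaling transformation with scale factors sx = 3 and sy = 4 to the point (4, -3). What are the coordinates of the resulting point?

Scaling matrix:
[[3, 0], [0, 4]]
Result: (4 × 3, -3 × 4) = (12, -12)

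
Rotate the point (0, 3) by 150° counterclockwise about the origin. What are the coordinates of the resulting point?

Rotation matrix for 150°: [[cos 150°, -sin 150°], [sin 150°, cos 150°]] ≈ [[-0.866025, -0.500000], [0.500000, -0.866025]]
[[-0.866025, -0.500000], [0.500000, -0.866025]] × [0, 3]ᵀ ≈ [-1.5000, -2.5981]ᵀ
Result: (-1.5000, -2.5981)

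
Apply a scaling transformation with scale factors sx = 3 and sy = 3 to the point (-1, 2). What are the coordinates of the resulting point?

Scaling matrix:
[[3, 0], [0, 3]]
Result: (-1 × 3, 2 × 3) = (-3, 6)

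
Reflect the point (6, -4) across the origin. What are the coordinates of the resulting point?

Reflection across origin: (6, -4) → (-6, 4)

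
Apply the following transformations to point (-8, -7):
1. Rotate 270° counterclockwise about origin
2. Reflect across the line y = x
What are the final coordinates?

Step 1: Rotate 270° → (-7, 8)
Step 2: Reflect across line y = x → (8, -7)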